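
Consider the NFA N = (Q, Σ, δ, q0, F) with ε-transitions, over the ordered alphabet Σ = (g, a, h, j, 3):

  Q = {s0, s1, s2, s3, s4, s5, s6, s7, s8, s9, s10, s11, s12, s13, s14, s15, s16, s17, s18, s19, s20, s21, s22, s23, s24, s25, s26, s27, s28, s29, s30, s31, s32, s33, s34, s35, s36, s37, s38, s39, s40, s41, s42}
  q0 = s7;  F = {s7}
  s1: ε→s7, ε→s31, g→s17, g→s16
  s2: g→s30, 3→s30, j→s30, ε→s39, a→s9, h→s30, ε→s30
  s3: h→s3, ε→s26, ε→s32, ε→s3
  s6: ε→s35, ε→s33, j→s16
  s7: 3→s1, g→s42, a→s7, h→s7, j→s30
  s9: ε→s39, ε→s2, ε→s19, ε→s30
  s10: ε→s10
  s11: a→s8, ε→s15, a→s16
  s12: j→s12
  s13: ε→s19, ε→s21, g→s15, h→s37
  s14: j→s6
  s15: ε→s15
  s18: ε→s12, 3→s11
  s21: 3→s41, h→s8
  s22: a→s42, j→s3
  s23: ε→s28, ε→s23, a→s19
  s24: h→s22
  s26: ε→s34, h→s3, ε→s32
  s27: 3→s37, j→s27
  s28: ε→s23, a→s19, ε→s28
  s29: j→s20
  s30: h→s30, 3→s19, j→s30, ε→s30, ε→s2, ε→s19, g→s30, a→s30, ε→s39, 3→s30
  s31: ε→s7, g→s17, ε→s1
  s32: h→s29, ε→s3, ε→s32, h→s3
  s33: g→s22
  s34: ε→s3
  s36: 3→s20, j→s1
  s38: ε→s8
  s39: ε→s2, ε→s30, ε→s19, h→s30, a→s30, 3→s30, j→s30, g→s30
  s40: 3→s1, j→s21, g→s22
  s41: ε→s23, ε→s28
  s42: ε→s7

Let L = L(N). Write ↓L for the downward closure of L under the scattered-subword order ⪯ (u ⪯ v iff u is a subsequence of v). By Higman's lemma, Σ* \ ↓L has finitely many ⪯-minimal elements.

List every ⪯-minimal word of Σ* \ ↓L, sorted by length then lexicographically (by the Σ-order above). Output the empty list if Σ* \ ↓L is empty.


|Q|=43, |F|=1, |δ|=93 (41 ε).
min D↑ (2 st, q0=0, F={1}): 0:g→0,a→0,h→0,j→1,3→0 1:g→1,a→1,h→1,j→1,3→1 [Hopcroft].
'j': |S_i|=[11, 5] end={s19,s2,s30,s39,s9} — reject; 1/1 deletions ∈↓L.
1 words, ⪯-incomp.

A = [j].


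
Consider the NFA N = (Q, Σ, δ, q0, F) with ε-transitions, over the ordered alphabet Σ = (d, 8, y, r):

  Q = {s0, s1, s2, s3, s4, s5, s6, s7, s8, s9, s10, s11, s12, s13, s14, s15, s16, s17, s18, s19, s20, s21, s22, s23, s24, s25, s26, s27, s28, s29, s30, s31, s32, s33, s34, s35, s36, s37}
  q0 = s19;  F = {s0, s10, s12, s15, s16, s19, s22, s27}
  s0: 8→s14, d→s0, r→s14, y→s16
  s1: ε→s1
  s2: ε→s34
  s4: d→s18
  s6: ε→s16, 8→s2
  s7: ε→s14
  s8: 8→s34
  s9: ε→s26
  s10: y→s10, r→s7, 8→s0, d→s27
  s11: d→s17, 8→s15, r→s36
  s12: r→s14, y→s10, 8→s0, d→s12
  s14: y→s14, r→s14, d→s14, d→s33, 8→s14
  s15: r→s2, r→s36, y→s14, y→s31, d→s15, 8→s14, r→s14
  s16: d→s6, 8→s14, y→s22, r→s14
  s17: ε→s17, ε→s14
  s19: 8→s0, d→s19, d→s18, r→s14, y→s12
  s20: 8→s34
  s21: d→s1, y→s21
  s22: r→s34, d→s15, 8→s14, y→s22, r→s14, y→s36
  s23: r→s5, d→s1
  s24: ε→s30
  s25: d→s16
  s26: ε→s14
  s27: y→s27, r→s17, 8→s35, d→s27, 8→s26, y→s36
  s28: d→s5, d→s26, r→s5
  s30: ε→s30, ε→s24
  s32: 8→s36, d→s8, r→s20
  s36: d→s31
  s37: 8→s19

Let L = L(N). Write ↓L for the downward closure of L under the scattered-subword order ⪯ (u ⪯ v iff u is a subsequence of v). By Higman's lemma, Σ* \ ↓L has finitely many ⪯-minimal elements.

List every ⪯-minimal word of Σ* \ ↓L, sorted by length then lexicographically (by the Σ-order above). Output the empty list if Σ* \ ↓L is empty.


|Q|=38, |F|=8, |δ|=76 (11 ε).
min D↑ (9 st, q0=0, F={3}): 0:d→0,8→1,y→2,r→3 1:d→1,8→3,y→4,r→3 2:d→2,8→1,y→5,r→3 3:d→3,8→3,y→3,r→3 4:d→4,8→3,y→6,r→3 5:d→7,8→1,y→5,r→3 6:d→8,8→3,y→6,r→3 7:d→7,8→3,y→7,r→3 8:d→8,8→3,y→3,r→3.
'r': N↓-sim [20, 8] end={s14,s17,s2,s31,s33,s34,s36,s7} — reject; 1/1 single-dels accept.
'88': run [20, 13, 4] end={s14,s2,s33,s34} rej; 2/2 single-dels accept.
'yyd8': N↓-sim [20, 18, 17, 15, 6] end={s14,s2,s26,s33,s34,s35} ∉↓L; 4/4 single-dels accept.
'8yydy': run [20, 13, 10, 8, 7, 3] end={s14,s31,s33} rej; 5/5 deletions ∈↓L.
4 obstructions.

min(Σ*\↓L) = [r, 88, yyd8, 8yydy].


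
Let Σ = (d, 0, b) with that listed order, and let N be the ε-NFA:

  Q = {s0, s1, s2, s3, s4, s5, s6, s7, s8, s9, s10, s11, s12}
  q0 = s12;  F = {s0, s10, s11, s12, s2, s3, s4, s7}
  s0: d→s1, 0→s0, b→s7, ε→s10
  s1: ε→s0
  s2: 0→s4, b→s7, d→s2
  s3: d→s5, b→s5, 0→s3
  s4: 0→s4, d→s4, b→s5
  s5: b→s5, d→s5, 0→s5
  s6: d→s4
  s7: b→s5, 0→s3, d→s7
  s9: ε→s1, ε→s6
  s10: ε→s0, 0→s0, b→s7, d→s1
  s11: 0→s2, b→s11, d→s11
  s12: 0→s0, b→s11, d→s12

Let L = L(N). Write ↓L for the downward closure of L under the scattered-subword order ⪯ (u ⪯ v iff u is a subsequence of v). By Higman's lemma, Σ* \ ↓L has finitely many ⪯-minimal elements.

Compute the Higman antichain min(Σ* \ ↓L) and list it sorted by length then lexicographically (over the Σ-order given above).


A = [0bb, 0b0d, b00b].

|Q|=13, |F|=8, |δ|=33 (5 ε).
min D↑ (8 st, q0=0, F={6}): 0:d→0,0→1,b→2 1:d→1,0→1,b→3 2:d→2,0→4,b→2 3:d→3,0→5,b→6 4:d→4,0→7,b→3 5:d→6,0→5,b→6 6:d→6,0→6,b→6 7:d→7,0→7,b→6.
'0bb': N↓-sim [10, 8, 3, 1] end={s5} ∉↓L; 3/3 single-dels accept.
'0b0d': |S_i|=[10, 8, 3, 2, 1] end={s5} rej; 4/4 deletions ∈↓L.
'b00b': run [10, 6, 5, 3, 1] end={s5} ∉↓L; 4/4 deletions ∈↓L.
3 minimals (antichain).


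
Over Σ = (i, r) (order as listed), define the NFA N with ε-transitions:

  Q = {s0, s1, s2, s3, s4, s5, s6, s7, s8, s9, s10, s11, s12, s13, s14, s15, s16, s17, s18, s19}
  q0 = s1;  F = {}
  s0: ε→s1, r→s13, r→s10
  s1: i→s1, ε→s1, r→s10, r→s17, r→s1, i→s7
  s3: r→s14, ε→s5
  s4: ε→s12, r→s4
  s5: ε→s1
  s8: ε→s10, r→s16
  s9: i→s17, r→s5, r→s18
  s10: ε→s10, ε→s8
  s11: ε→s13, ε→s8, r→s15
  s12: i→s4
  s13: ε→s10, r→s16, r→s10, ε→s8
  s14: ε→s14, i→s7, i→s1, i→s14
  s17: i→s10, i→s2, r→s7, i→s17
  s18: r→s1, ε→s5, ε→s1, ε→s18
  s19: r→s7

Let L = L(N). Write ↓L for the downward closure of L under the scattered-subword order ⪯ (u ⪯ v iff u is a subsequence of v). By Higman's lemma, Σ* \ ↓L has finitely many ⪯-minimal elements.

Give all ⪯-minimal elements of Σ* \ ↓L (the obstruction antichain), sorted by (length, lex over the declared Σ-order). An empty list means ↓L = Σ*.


|Q|=20, |F|=0, |δ|=42 (16 ε).
min D↑ (1 st, q0=0, F={0}): 0:i→0,r→0.
ε ∈ L(D↑) ⇒ ↓L = ∅.

min(Σ*\↓L) = [ε].


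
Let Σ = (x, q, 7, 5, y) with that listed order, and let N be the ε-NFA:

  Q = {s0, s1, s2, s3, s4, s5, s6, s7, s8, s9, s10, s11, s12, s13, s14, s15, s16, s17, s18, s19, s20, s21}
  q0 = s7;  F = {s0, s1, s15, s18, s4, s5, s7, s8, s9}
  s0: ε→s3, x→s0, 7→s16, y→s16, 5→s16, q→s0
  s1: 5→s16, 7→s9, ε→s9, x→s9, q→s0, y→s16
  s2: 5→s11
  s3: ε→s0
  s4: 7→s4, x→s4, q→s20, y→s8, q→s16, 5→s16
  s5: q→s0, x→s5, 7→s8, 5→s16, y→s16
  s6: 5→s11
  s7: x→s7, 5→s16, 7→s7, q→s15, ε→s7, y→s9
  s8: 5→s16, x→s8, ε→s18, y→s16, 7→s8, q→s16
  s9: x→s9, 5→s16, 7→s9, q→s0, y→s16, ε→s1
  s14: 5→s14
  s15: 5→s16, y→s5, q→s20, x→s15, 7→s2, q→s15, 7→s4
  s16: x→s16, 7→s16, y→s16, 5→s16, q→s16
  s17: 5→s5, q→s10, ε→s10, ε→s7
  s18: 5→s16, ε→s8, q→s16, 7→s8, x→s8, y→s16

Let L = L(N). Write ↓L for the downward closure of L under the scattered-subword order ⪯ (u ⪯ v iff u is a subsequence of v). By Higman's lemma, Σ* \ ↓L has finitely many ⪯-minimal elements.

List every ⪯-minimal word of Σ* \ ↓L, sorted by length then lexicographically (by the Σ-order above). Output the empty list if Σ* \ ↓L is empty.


A = [5, yy, q7q, yq7].

|Q|=22, |F|=9, |δ|=67 (9 ε).
min D↑ (8 st, q0=0, F={2}): 0:x→0,q→1,7→0,5→2,y→3 1:x→1,q→1,7→4,5→2,y→5 2:x→2,q→2,7→2,5→2,y→2 3:x→3,q→6,7→3,5→2,y→2 4:x→4,q→2,7→4,5→2,y→7 5:x→5,q→6,7→7,5→2,y→2 6:x→6,q→6,7→2,5→2,y→2 7:x→7,q→2,7→7,5→2,y→2 (ε-aug+det+¬).
'5': N↓-sim [14, 2] end={s11,s16} rej; 1/1 deletions ∈↓L.
'yy': N↓-sim [14, 8, 1] end={s16} — reject; 2/2 del acc.
'q7q': |S_i|=[14, 11, 7, 2] end={s16,s20} — reject; 3/3 single-dels accept.
'yq7': N↓-sim [14, 8, 3, 1] end={s16} — reject; 3/3 single-dels accept.
4 obstructions.


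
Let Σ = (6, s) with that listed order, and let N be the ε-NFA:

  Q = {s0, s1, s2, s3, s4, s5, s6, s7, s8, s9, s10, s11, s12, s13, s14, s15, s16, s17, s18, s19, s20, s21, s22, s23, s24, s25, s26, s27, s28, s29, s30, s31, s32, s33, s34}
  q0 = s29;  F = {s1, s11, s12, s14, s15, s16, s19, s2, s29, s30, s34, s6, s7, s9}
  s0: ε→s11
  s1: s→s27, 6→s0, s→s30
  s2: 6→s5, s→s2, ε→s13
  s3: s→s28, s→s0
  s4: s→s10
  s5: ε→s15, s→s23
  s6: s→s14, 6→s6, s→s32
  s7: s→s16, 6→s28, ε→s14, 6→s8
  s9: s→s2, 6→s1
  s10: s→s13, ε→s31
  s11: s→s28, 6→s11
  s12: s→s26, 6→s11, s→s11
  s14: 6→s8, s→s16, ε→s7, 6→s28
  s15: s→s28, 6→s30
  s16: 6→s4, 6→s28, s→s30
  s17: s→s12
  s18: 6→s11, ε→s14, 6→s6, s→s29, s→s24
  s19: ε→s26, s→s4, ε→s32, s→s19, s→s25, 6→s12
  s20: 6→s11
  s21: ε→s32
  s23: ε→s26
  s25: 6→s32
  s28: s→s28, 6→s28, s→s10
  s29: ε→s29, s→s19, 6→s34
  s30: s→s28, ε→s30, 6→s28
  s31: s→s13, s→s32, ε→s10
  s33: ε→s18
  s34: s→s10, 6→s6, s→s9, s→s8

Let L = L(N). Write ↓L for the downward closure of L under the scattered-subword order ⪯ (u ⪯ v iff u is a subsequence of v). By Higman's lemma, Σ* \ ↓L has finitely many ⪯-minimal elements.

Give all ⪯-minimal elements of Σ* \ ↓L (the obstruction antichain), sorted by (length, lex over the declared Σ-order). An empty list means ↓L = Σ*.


min(Σ*\↓L) = [66s6, s66s, s6ss, 6ss6s, 66ssss, 6ss666].

|Q|=35, |F|=14, |δ|=70 (15 ε).
min D↑ (14 st, q0=0, F={10}): 0:6→1,s→2 1:6→3,s→4 2:6→5,s→2 3:6→3,s→6 4:6→7,s→8 5:6→9,s→9 6:6→10,s→11 7:6→9,s→12 8:6→13,s→8 9:6→9,s→10 10:6→10,s→10 11:6→10,s→12 12:6→10,s→10 13:6→12,s→10 (ε-aug+det+¬).
'66s6': N↓-sim [27, 24, 20, 14, 7] end={s10,s13,s28,s31,s32,s4,s8} — reject; 4/4 del acc.
's66s': N↓-sim [27, 24, 17, 8, 5] end={s10,s13,s28,s31,s32} rej; 4/4 single-dels accept.
's6ss': N↓-sim [27, 24, 17, 10, 5] end={s10,s13,s28,s31,s32} ∉↓L; 4/4 single-dels accept.
'6ss6s': N↓-sim [27, 24, 21, 14, 11, 7] end={s10,s13,s23,s26,s28,s31,s32} ∉↓L; 5/5 single-dels accept.
'66ssss': N↓-sim [27, 24, 20, 14, 8, 6, 5] end={s10,s13,s28,s31,s32} ∉↓L; 6/6 single-dels accept.
'6ss666': |S_i|=[27, 24, 21, 14, 11, 6, 5] end={s10,s13,s28,s31,s32} — reject; 6/6 single-dels accept.
6 obstructions.


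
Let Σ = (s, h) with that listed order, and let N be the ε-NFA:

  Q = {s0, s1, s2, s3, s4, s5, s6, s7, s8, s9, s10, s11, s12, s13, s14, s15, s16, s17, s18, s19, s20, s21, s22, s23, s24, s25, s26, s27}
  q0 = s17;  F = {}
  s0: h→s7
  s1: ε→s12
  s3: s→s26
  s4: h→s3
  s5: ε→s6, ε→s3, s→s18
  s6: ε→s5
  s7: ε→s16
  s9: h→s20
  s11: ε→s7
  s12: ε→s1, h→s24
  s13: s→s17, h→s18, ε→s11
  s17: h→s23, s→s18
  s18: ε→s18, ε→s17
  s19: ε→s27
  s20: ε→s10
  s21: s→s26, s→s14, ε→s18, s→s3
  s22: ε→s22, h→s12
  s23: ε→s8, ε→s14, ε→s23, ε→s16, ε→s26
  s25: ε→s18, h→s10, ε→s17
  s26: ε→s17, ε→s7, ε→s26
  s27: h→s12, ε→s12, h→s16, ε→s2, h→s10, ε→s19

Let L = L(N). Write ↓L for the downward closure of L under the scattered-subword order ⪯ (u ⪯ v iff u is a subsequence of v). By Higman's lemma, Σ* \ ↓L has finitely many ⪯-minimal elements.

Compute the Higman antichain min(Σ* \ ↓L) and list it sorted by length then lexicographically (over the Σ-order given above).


A = [ε].

|Q|=28, |F|=0, |δ|=45 (27 ε).
min D↑ (1 st, q0=0, F={0}): 0:s→0,h→0 [Hopcroft].
ε ∈ L(D↑) ⇒ ↓L = ∅.


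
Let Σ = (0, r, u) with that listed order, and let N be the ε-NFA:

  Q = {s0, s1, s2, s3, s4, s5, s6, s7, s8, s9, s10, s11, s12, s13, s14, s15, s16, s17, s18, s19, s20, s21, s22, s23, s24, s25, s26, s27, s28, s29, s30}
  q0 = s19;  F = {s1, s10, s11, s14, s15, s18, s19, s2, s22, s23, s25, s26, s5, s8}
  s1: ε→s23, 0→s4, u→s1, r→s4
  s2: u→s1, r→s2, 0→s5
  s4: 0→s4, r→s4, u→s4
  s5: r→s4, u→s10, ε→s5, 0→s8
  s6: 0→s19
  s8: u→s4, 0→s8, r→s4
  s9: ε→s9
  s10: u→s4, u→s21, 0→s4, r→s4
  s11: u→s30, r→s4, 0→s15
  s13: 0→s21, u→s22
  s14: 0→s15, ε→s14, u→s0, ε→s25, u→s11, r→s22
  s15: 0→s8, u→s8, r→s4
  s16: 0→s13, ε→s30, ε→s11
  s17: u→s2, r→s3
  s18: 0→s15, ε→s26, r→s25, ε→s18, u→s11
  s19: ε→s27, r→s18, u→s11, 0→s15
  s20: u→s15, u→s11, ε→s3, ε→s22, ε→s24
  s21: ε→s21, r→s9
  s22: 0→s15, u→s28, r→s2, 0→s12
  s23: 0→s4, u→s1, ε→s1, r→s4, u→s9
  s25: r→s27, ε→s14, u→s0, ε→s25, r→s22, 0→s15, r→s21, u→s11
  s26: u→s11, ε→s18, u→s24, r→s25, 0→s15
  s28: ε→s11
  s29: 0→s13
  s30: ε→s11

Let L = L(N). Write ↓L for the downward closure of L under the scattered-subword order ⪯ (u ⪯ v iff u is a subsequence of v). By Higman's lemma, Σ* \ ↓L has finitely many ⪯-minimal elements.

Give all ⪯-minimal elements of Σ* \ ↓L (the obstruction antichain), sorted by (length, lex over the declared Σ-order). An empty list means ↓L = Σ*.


|Q|=31, |F|=14, |δ|=83 (20 ε).
min D↑ (12 st, q0=0, F={5}): 0:0→1,r→2,u→3 1:0→4,r→5,u→4 2:0→1,r→6,u→3 3:0→1,r→5,u→3 4:0→4,r→5,u→5 5:0→5,r→5,u→5 6:0→1,r→7,u→3 7:0→1,r→8,u→3 8:0→9,r→8,u→10 9:0→4,r→5,u→11 10:0→5,r→5,u→10 11:0→5,r→5,u→5 (ε-aug+det+¬).
'0r': |S_i|=[23, 8, 2] end={s4,s9} ∉↓L; 2/2 deletions ∈↓L.
'ur': |S_i|=[23, 13, 2] end={s4,s9} rej; 2/2 single-dels accept.
'00u': run [23, 8, 2, 1] end={s4} ∉↓L; 3/3 del acc.
'0uu': |S_i|=[23, 8, 5, 3] end={s21,s4,s9} ∉↓L; 3/3 del acc.
'rrrru0': N↓-sim [23, 22, 19, 16, 9, 6, 1] end={s4} rej; 6/6 del acc.
5 minimals (antichain).

Antichain: [0r, ur, 00u, 0uu, rrrru0].


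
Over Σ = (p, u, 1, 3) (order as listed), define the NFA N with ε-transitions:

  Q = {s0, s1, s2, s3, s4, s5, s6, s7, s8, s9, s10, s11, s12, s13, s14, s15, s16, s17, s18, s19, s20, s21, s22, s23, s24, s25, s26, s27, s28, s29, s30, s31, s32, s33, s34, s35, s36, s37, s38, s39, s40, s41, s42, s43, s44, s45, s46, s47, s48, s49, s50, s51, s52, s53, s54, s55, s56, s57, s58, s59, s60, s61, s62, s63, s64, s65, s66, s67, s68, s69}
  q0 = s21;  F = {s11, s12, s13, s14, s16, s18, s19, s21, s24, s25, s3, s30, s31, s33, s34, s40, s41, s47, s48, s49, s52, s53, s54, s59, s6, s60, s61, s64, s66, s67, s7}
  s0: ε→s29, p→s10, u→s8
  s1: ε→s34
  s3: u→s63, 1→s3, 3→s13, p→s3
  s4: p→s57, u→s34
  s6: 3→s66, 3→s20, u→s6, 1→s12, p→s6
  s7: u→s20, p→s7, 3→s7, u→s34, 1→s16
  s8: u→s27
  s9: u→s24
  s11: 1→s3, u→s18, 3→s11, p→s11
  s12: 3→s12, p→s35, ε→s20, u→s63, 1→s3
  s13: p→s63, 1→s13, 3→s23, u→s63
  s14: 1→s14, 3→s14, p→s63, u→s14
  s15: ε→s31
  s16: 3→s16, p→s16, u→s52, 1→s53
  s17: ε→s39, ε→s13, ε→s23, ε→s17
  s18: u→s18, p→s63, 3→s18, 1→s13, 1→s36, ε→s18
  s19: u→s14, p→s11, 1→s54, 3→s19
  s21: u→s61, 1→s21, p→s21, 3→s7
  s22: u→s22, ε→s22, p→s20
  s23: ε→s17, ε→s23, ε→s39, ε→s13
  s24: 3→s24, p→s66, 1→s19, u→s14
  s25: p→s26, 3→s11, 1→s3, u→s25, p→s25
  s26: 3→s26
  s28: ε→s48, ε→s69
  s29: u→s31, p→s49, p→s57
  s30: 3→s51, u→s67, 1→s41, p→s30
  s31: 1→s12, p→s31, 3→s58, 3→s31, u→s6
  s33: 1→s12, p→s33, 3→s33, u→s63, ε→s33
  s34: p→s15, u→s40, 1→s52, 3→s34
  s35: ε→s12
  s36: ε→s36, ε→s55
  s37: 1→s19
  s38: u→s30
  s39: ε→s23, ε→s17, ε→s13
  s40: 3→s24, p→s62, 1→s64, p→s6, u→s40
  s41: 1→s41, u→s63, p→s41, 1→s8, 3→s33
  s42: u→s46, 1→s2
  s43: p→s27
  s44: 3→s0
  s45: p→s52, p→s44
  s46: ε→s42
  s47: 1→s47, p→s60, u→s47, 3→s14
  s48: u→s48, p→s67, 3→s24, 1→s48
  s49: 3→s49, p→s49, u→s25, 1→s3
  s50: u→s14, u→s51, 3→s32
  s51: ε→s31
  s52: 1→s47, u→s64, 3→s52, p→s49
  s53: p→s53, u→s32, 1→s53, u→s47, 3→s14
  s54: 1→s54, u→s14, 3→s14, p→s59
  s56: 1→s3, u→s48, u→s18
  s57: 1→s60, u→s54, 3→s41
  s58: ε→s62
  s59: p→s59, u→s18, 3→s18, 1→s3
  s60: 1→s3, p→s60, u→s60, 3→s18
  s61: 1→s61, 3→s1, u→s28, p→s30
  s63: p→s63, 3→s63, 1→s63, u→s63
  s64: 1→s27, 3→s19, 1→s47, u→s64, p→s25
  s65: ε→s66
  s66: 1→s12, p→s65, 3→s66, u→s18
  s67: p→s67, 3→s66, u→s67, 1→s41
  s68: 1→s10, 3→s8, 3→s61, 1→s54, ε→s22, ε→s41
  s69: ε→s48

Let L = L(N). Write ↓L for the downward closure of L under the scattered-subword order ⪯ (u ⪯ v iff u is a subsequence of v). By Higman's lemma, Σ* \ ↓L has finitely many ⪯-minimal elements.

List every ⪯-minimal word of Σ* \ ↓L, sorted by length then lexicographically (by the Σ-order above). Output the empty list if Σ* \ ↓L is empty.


|Q|=70, |F|=31, |δ|=200 (30 ε).
min D↑ (32 st, q0=0, F={15}): 0:p→0,u→1,1→0,3→2 1:p→3,u→4,1→1,3→5 2:p→2,u→5,1→6,3→2 3:p→3,u→7,1→8,3→9 4:p→7,u→4,1→4,3→10 5:p→9,u→11,1→12,3→5 6:p→6,u→12,1→13,3→6 7:p→7,u→7,1→8,3→14 8:p→8,u→15,1→8,3→16 9:p→9,u→17,1→18,3→9 10:p→14,u→19,1→20,3→10 11:p→17,u→11,1→21,3→10 12:p→22,u→21,1→23,3→12 13:p→13,u→23,1→13,3→19 14:p→14,u→24,1→18,3→14 15:p→15,u→15,1→15,3→15 16:p→16,u→15,1→18,3→16 17:p→17,u→17,1→18,3→14 18:p→18,u→15,1→25,3→18 19:p→15,u→19,1→19,3→19 20:p→26,u→19,1→27,3→20 21:p→28,u→21,1→23,3→20 22:p→22,u→28,1→25,3→22 23:p→29,u→23,1→23,3→19 24:p→15,u→24,1→30,3→24 25:p→25,u→15,1→25,3→30 26:p→26,u→24,1→25,3→26 27:p→31,u→19,1→27,3→19 28:p→28,u→28,1→25,3→26 29:p→29,u→29,1→25,3→24 30:p→15,u→15,1→30,3→30 31:p→31,u→24,1→25,3→24 [Hopcroft].
'up1u': |S_i|=[51, 47, 32, 15, 2] end={s27,s63} ∉↓L; 4/4 del acc.
'uu3up': run [51, 47, 36, 22, 9, 1] end={s63} ∉↓L; 5/5 single-dels accept.
'3113p': run [51, 42, 28, 17, 9, 1] end={s63} rej; 5/5 single-dels accept.
3 words, ⪯-incomp.

min(Σ*\↓L) = [up1u, uu3up, 3113p].


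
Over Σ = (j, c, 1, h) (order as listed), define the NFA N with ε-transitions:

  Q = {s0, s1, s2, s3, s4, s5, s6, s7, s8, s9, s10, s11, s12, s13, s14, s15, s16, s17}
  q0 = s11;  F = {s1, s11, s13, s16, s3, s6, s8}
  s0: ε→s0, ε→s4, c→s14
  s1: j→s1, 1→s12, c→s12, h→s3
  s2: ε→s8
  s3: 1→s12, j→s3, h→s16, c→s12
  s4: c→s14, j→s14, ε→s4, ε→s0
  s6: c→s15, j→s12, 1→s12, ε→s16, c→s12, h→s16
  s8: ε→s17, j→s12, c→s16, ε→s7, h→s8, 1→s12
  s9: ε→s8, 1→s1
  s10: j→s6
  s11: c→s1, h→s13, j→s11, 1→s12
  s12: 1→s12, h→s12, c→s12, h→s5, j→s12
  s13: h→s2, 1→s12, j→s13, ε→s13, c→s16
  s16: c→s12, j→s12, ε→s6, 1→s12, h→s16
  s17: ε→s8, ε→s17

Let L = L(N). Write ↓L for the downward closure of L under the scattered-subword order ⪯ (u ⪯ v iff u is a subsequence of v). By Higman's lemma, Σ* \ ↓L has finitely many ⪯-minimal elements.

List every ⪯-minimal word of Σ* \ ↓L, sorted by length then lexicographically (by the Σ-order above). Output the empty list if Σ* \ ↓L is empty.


|Q|=18, |F|=7, |δ|=52 (13 ε).
min D↑ (7 st, q0=0, F={2}): 0:j→0,c→1,1→2,h→3 1:j→1,c→2,1→2,h→4 2:j→2,c→2,1→2,h→2 3:j→3,c→5,1→2,h→6 4:j→4,c→2,1→2,h→5 5:j→2,c→2,1→2,h→5 6:j→2,c→5,1→2,h→6.
'1': run [13, 2] end={s12,s5} rej; 1/1 single-dels accept.
'cc': |S_i|=[13, 7, 3] end={s12,s15,s5} ∉↓L; 2/2 del acc.
'hcj': run [13, 11, 5, 2] end={s12,s5} ∉↓L; 3/3 single-dels accept.
'hhj': |S_i|=[13, 11, 9, 2] end={s12,s5} ∉↓L; 3/3 del acc.
4 minimals (antichain).

Antichain: [1, cc, hcj, hhj].


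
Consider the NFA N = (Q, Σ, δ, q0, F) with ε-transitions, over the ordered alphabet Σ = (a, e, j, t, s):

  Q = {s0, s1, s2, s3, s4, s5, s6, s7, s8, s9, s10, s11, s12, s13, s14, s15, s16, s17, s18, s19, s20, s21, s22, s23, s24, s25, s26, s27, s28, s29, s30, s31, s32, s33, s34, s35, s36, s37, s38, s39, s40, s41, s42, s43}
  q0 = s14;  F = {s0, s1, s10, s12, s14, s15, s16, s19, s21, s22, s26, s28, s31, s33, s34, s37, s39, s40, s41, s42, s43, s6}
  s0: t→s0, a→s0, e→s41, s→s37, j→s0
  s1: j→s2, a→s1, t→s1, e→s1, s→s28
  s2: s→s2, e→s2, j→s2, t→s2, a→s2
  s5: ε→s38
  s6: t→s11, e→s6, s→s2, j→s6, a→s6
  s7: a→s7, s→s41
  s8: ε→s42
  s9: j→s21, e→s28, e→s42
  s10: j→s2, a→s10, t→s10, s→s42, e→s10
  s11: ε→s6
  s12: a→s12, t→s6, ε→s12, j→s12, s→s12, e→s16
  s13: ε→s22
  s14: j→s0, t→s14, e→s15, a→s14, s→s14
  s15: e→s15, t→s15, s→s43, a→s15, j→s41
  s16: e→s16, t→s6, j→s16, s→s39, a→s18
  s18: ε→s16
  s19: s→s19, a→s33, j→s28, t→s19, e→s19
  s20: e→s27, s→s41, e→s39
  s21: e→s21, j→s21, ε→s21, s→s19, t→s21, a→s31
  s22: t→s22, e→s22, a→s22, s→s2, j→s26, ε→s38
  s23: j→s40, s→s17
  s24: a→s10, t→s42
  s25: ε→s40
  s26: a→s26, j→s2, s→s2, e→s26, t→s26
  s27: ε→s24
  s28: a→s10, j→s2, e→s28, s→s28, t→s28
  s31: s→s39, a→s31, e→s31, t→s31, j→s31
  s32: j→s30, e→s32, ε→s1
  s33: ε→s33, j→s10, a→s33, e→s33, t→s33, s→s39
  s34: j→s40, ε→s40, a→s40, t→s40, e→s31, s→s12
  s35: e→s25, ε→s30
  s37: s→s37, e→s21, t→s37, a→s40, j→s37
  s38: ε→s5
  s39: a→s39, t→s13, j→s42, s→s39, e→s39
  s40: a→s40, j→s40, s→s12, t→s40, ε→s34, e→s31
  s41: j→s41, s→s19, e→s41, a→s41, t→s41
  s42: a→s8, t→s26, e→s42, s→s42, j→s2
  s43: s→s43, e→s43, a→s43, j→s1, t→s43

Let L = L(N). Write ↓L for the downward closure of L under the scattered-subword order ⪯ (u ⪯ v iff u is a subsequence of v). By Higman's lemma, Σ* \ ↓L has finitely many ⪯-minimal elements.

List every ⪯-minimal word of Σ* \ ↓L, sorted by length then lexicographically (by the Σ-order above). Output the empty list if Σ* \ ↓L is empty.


|Q|=44, |F|=22, |δ|=146 (16 ε).
min D↑ (22 st, q0=0, F={12}): 0:a→0,e→1,j→2,t→0,s→0 1:a→1,e→1,j→3,t→1,s→4 2:a→2,e→3,j→2,t→2,s→5 3:a→3,e→3,j→3,t→3,s→6 4:a→4,e→4,j→7,t→4,s→4 5:a→8,e→9,j→5,t→5,s→5 6:a→10,e→6,j→11,t→6,s→6 7:a→7,e→7,j→12,t→7,s→11 8:a→8,e→13,j→8,t→8,s→14 9:a→13,e→9,j→9,t→9,s→6 10:a→10,e→10,j→15,t→10,s→16 11:a→15,e→11,j→12,t→11,s→11 12:a→12,e→12,j→12,t→12,s→12 13:a→13,e→13,j→13,t→13,s→16 14:a→14,e→17,j→14,t→18,s→14 15:a→15,e→15,j→12,t→15,s→19 16:a→16,e→16,j→19,t→20,s→16 17:a→17,e→17,j→17,t→18,s→16 18:a→18,e→18,j→18,t→18,s→12 19:a→19,e→19,j→12,t→21,s→19 20:a→20,e→20,j→21,t→20,s→12 21:a→21,e→21,j→12,t→21,s→12 (ε-aug+det+¬).
'esjj': |S_i|=[29, 23, 15, 7, 1] end={s2} rej; 4/4 single-dels accept.
'jsasts': |S_i|=[29, 26, 23, 19, 14, 8, 1] end={s2} rej; 6/6 single-dels accept.
2 obstructions.

Antichain: [esjj, jsasts].


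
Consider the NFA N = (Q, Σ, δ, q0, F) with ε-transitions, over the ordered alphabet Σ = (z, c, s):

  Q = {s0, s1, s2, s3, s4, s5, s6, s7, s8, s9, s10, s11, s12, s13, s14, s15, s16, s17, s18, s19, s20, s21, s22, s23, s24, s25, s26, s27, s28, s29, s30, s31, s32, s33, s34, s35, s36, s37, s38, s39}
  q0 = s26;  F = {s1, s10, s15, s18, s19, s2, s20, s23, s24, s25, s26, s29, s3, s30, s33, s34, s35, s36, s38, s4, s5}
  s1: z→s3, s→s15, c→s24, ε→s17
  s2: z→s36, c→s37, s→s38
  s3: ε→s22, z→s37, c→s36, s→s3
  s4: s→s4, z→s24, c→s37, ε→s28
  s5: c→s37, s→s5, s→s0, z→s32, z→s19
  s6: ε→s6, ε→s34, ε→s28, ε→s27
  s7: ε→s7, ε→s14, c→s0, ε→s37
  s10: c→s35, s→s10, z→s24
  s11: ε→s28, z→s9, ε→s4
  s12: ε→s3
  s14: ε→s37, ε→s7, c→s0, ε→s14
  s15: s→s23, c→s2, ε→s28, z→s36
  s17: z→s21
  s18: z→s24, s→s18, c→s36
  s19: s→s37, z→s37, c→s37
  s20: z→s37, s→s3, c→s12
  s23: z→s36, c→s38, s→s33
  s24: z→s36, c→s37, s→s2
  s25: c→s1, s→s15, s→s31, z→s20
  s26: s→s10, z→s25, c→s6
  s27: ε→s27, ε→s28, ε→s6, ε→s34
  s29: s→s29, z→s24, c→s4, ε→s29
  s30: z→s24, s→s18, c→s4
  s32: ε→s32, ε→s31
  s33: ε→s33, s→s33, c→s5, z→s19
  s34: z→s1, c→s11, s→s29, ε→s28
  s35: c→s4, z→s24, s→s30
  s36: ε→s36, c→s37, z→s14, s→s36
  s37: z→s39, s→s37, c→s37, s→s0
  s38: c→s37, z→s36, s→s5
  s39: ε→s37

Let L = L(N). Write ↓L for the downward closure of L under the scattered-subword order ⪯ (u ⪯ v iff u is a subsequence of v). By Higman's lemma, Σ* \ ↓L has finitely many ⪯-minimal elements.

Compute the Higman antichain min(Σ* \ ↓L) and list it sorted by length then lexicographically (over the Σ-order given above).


A = [zzz, ccc, szc, zscc, zssszs, scsscz].

|Q|=40, |F|=21, |δ|=102 (28 ε).
min D↑ (22 st, q0=0, F={11}): 0:z→1,c→2,s→3 1:z→4,c→5,s→6 2:z→5,c→7,s→8 3:z→9,c→10,s→3 4:z→11,c→12,s→12 5:z→12,c→9,s→6 6:z→13,c→14,s→15 7:z→9,c→11,s→7 8:z→9,c→7,s→8 9:z→13,c→11,s→14 10:z→9,c→7,s→16 11:z→11,c→11,s→11 12:z→11,c→13,s→12 13:z→11,c→11,s→13 14:z→13,c→11,s→17 15:z→13,c→17,s→18 16:z→9,c→7,s→19 17:z→13,c→11,s→20 18:z→21,c→20,s→18 19:z→9,c→13,s→19 20:z→21,c→11,s→20 21:z→11,c→11,s→11 (ε-aug+det+¬).
'zzz': N↓-sim [37, 26, 14, 5] end={s0,s14,s37,s39,s7} — reject; 3/3 single-dels accept.
'ccc': run [37, 33, 17, 3] end={s0,s37,s39} — reject; 3/3 del acc.
'szc': run [37, 25, 13, 3] end={s0,s37,s39} ∉↓L; 3/3 single-dels accept.
'zscc': run [37, 26, 18, 12, 3] end={s0,s37,s39} ∉↓L; 4/4 single-dels accept.
'zssszs': N↓-sim [37, 26, 18, 15, 13, 8, 3] end={s0,s37,s39} ∉↓L; 6/6 single-dels accept.
'scsscz': N↓-sim [37, 25, 18, 17, 16, 6, 5] end={s0,s14,s37,s39,s7} rej; 6/6 del acc.
6 words, ⪯-incomp.


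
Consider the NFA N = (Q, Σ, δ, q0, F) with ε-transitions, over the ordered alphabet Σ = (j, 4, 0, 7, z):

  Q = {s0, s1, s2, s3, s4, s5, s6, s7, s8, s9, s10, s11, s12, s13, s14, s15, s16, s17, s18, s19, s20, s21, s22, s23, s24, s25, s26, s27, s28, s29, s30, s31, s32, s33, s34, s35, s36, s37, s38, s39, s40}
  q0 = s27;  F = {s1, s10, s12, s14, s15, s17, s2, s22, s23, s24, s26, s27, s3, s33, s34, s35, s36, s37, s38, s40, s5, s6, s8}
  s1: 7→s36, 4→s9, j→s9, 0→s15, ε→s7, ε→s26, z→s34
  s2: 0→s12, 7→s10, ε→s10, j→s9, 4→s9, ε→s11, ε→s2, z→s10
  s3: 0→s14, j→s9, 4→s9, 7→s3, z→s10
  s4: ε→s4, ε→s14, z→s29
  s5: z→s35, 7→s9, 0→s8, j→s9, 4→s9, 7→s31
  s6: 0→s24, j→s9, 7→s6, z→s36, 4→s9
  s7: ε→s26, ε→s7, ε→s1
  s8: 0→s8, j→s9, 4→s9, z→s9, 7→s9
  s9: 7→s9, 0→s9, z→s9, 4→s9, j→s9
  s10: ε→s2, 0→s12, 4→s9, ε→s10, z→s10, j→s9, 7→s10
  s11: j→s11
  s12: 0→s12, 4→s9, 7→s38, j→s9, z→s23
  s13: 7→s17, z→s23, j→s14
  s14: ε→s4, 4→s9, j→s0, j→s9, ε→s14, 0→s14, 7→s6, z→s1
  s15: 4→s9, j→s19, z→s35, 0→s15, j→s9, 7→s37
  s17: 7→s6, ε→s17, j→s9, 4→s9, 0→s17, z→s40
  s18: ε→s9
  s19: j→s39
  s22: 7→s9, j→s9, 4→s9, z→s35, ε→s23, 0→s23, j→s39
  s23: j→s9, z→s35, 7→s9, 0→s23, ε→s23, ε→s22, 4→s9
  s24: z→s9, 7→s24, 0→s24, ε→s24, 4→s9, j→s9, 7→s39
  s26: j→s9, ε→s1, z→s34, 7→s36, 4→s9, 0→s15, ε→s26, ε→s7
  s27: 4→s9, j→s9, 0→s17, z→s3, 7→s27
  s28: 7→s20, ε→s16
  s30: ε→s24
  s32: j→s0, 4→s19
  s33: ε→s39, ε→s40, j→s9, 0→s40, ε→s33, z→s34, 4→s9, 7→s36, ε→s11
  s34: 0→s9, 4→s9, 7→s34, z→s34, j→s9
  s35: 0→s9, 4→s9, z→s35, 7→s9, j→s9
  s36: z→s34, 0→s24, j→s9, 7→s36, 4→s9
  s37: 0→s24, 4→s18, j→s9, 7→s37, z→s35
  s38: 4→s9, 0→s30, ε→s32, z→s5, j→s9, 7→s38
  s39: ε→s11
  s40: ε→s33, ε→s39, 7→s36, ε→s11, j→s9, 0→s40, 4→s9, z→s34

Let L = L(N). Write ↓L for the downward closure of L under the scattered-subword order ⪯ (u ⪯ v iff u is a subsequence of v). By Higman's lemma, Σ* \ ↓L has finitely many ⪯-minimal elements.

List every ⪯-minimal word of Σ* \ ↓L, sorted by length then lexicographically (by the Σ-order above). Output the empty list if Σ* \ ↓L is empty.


min(Σ*\↓L) = [j, 4, 070z, 0zz0, zz0z7].

|Q|=41, |F|=23, |δ|=168 (34 ε).
min D↑ (20 st, q0=0, F={1}): 0:j→1,4→1,0→2,7→0,z→3 1:j→1,4→1,0→1,7→1,z→1 2:j→1,4→1,0→2,7→4,z→5 3:j→1,4→1,0→6,7→3,z→7 4:j→1,4→1,0→8,7→4,z→9 5:j→1,4→1,0→5,7→9,z→10 6:j→1,4→1,0→6,7→4,z→11 7:j→1,4→1,0→12,7→7,z→7 8:j→1,4→1,0→8,7→8,z→1 9:j→1,4→1,0→8,7→9,z→10 10:j→1,4→1,0→1,7→10,z→10 11:j→1,4→1,0→13,7→9,z→10 12:j→1,4→1,0→12,7→14,z→15 13:j→1,4→1,0→13,7→16,z→17 14:j→1,4→1,0→8,7→14,z→18 15:j→1,4→1,0→15,7→1,z→17 16:j→1,4→1,0→8,7→16,z→17 17:j→1,4→1,0→1,7→1,z→17 18:j→1,4→1,0→19,7→1,z→17 19:j→1,4→1,0→19,7→1,z→1 [Hopcroft].
'j': N↓-sim [35, 5] end={s0,s11,s19,s39,s9} ∉↓L; 1/1 deletions ∈↓L.
'4': N↓-sim [35, 5] end={s11,s18,s19,s39,s9} rej; 1/1 single-dels accept.
'070z': N↓-sim [35, 31, 18, 6, 1] end={s9} — reject; 4/4 del acc.
'0zz0': run [35, 31, 22, 3, 1] end={s9} ∉↓L; 4/4 del acc.
'zz0z7': |S_i|=[35, 33, 27, 19, 9, 2] end={s31,s9} — reject; 5/5 del acc.
5 minimals (antichain).


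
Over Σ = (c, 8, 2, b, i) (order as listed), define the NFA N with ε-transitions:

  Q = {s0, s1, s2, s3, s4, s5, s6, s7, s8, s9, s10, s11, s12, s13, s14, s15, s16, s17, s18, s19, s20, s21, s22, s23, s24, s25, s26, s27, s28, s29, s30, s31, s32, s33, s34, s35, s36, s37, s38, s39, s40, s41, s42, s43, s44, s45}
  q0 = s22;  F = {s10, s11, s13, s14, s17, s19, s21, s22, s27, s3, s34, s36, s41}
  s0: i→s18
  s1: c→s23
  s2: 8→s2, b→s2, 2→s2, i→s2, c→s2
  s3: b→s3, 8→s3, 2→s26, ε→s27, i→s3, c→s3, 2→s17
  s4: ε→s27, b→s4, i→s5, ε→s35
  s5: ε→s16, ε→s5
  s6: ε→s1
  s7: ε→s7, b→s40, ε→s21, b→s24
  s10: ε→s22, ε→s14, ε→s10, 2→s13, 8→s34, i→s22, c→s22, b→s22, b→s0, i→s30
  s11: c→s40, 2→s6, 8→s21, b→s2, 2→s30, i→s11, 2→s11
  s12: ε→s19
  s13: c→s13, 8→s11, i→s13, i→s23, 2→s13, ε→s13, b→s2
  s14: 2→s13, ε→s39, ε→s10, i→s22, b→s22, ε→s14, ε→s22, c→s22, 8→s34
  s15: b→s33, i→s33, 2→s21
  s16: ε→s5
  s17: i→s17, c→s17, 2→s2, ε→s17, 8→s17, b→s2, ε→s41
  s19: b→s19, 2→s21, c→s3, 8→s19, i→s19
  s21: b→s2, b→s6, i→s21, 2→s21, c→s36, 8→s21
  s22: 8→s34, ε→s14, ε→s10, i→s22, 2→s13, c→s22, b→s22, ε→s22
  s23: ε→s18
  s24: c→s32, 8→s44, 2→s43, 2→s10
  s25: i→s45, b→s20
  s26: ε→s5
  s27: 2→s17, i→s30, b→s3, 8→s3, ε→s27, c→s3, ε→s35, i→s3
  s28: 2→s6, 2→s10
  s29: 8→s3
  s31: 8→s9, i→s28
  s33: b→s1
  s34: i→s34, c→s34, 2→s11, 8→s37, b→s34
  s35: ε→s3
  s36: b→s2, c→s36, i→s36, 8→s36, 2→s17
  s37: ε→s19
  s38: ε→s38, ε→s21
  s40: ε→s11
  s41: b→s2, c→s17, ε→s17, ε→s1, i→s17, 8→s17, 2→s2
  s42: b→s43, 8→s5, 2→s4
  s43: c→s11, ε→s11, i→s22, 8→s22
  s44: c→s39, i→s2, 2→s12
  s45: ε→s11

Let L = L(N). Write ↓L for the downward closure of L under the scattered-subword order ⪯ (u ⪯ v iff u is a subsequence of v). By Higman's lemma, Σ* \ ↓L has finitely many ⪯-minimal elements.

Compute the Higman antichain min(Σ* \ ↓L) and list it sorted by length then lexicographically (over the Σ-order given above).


|Q|=46, |F|=13, |δ|=144 (36 ε).
min D↑ (10 st, q0=0, F={5}): 0:c→0,8→1,2→2,b→0,i→0 1:c→1,8→3,2→4,b→1,i→1 2:c→2,8→4,2→2,b→5,i→2 3:c→6,8→3,2→7,b→3,i→3 4:c→4,8→7,2→4,b→5,i→4 5:c→5,8→5,2→5,b→5,i→5 6:c→6,8→6,2→8,b→6,i→6 7:c→9,8→7,2→7,b→5,i→7 8:c→8,8→8,2→5,b→5,i→8 9:c→9,8→9,2→8,b→5,i→9 [Hopcroft].
'2b': N↓-sim [27, 16, 5] end={s1,s18,s2,s23,s6} ∉↓L; 2/2 deletions ∈↓L.
'88c22': N↓-sim [27, 21, 18, 14, 9, 1] end={s2} rej; 5/5 single-dels accept.
2 minimals (antichain).

A = [2b, 88c22].


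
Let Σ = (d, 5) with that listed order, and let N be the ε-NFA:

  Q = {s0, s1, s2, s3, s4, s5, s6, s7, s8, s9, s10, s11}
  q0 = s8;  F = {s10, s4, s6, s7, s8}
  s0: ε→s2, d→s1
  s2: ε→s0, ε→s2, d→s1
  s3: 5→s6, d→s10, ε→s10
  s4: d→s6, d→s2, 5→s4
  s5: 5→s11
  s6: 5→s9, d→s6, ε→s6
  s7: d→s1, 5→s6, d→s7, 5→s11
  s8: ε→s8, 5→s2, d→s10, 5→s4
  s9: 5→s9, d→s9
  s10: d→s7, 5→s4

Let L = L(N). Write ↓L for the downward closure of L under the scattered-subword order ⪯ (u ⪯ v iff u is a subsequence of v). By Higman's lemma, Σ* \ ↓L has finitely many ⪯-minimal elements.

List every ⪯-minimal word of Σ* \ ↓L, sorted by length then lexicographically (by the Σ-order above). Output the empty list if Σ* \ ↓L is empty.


min(Σ*\↓L) = [5d5, dd55].

|Q|=12, |F|=5, |δ|=27 (6 ε).
min D↑ (6 st, q0=0, F={5}): 0:d→1,5→2 1:d→3,5→2 2:d→4,5→2 3:d→3,5→4 4:d→4,5→5 5:d→5,5→5 [Hopcroft].
'5d5': |S_i|=[10, 7, 5, 1] end={s9} rej; 3/3 single-dels accept.
'dd55': N↓-sim [10, 9, 7, 3, 1] end={s9} ∉↓L; 4/4 deletions ∈↓L.
2 words, ⪯-incomp.


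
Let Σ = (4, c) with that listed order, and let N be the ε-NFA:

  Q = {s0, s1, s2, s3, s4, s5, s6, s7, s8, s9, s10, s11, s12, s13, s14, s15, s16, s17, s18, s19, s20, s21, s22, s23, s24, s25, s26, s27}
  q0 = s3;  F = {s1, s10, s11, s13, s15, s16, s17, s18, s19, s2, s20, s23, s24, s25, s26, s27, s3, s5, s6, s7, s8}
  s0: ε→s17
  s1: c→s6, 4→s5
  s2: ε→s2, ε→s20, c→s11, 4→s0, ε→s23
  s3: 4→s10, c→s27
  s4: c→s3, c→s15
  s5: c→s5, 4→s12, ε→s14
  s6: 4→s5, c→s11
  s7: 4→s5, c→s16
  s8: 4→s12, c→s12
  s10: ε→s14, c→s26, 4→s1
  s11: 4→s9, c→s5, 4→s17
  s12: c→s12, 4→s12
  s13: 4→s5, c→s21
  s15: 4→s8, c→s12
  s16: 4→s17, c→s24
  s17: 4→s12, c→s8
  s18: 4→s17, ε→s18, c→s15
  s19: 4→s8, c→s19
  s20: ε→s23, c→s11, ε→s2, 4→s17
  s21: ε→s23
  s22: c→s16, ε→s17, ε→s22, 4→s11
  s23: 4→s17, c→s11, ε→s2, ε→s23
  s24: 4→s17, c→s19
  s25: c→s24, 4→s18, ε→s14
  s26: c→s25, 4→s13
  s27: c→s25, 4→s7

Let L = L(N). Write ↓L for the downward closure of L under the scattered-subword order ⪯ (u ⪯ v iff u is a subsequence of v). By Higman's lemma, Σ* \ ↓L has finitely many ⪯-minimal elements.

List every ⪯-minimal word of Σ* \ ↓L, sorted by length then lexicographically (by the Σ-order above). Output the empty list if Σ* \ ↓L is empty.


|Q|=28, |F|=21, |δ|=64 (15 ε).
min D↑ (20 st, q0=0, F={13}): 0:4→1,c→2 1:4→3,c→4 2:4→5,c→6 3:4→7,c→8 4:4→9,c→6 5:4→7,c→10 6:4→11,c→12 7:4→13,c→7 8:4→7,c→14 9:4→7,c→15 10:4→16,c→12 11:4→16,c→17 12:4→16,c→18 13:4→13,c→13 14:4→16,c→7 15:4→16,c→14 16:4→13,c→19 17:4→19,c→13 18:4→19,c→18 19:4→13,c→13 (ε-aug+det+¬).
'4444': |S_i|=[26, 24, 17, 7, 1] end={s12} ∉↓L; 4/4 single-dels accept.
'c444': |S_i|=[26, 23, 19, 7, 1] end={s12} — reject; 4/4 deletions ∈↓L.
'cc4cc': |S_i|=[26, 23, 18, 7, 3, 1] end={s12} rej; 5/5 deletions ∈↓L.
'ccc44': |S_i|=[26, 23, 18, 10, 4, 1] end={s12} ∉↓L; 5/5 single-dels accept.
'44ccc4': N↓-sim [26, 24, 17, 14, 7, 4, 1] end={s12} rej; 6/6 deletions ∈↓L.
'cccc4c': run [26, 23, 18, 10, 5, 2, 1] end={s12} — reject; 6/6 single-dels accept.
6 minimals (antichain).

A = [4444, c444, cc4cc, ccc44, 44ccc4, cccc4c].


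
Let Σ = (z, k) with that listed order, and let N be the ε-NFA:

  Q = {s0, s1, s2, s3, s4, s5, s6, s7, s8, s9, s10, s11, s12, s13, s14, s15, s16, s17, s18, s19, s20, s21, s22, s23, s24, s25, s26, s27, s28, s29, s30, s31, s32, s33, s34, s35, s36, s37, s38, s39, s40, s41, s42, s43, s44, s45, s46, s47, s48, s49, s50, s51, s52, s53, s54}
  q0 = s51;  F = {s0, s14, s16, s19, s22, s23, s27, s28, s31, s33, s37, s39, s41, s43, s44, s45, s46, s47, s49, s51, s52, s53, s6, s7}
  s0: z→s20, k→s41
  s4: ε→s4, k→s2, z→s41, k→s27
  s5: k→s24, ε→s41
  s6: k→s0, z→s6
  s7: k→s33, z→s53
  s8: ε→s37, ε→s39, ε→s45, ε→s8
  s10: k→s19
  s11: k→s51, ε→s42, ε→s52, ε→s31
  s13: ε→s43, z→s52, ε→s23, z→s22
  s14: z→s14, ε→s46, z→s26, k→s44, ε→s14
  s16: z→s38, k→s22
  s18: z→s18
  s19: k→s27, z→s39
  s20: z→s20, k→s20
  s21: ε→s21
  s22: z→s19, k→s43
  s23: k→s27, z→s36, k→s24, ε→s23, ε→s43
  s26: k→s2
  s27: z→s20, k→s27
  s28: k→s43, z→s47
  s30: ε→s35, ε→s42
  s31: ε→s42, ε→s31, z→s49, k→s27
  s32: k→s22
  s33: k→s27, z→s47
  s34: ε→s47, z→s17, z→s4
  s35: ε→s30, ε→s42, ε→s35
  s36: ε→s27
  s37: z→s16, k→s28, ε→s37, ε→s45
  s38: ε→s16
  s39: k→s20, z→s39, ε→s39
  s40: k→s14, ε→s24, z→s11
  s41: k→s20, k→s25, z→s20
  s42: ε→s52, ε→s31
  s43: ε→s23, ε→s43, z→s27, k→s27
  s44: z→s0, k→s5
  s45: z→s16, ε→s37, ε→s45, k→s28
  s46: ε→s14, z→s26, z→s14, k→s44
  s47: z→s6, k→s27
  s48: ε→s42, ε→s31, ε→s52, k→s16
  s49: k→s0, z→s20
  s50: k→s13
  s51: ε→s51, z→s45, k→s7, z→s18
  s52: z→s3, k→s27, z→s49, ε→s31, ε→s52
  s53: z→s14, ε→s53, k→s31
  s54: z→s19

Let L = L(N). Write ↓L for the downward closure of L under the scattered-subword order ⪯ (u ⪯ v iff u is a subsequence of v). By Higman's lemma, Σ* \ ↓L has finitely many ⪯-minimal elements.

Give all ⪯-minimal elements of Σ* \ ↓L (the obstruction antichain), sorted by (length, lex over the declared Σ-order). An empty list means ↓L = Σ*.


min(Σ*\↓L) = [kkkz, zkzkz, zkkzz, kzkzz, zzkzzk, kzzkkk].

|Q|=55, |F|=24, |δ|=118 (44 ε).
min D↑ (21 st, q0=0, F={17}): 0:z→1,k→2 1:z→3,k→4 2:z→5,k→6 3:z→3,k→7 4:z→8,k→9 5:z→10,k→11 6:z→8,k→12 7:z→13,k→9 8:z→14,k→12 9:z→12,k→12 10:z→10,k→15 11:z→16,k→12 12:z→17,k→12 13:z→18,k→12 14:z→14,k→19 15:z→19,k→20 16:z→17,k→19 17:z→17,k→17 18:z→18,k→17 19:z→17,k→20 20:z→17,k→17.
'kkkz': N↓-sim [35, 29, 20, 7, 1] end={s20} rej; 4/4 single-dels accept.
'zkzkz': run [35, 32, 23, 12, 5, 1] end={s20} — reject; 5/5 del acc.
'zkkzz': run [35, 32, 23, 10, 3, 1] end={s20} — reject; 5/5 del acc.
'kzkzz': |S_i|=[35, 29, 23, 14, 6, 1] end={s20} — reject; 5/5 del acc.
'zzkzzk': run [35, 32, 25, 15, 8, 2, 1] end={s20} rej; 6/6 single-dels accept.
'kzzkkk': run [35, 29, 23, 15, 8, 5, 3] end={s20,s24,s25} ∉↓L; 6/6 single-dels accept.
6 minimals (antichain).


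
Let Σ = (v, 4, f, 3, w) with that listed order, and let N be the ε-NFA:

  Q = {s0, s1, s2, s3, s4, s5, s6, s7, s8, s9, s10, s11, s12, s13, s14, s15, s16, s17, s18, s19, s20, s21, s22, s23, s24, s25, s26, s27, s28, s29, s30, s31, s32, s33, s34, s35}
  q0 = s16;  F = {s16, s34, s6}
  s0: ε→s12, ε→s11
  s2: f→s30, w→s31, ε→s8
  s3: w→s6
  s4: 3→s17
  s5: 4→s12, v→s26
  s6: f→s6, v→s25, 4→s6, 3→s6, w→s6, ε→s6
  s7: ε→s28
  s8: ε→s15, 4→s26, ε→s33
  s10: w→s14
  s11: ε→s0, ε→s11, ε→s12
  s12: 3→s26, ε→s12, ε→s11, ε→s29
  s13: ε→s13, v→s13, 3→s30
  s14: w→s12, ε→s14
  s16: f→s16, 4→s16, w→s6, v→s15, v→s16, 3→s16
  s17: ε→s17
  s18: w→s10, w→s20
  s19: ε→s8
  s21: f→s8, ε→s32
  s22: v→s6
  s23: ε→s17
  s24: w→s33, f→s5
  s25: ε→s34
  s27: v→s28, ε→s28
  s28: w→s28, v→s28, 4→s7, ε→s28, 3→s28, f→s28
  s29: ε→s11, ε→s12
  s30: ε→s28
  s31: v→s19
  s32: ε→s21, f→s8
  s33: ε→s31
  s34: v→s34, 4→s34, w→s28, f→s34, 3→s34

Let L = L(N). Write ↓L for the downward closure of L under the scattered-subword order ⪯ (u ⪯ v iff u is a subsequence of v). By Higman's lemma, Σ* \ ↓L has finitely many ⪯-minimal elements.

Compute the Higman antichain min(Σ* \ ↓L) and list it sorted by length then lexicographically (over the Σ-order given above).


min(Σ*\↓L) = [wvw].

|Q|=36, |F|=3, |δ|=69 (27 ε).
min D↑ (4 st, q0=0, F={3}): 0:v→0,4→0,f→0,3→0,w→1 1:v→2,4→1,f→1,3→1,w→1 2:v→2,4→2,f→2,3→2,w→3 3:v→3,4→3,f→3,3→3,w→3 (ε-aug+det+¬).
'wvw': |S_i|=[7, 5, 4, 2] end={s28,s7} — reject; 3/3 del acc.
1 minimals (antichain).
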